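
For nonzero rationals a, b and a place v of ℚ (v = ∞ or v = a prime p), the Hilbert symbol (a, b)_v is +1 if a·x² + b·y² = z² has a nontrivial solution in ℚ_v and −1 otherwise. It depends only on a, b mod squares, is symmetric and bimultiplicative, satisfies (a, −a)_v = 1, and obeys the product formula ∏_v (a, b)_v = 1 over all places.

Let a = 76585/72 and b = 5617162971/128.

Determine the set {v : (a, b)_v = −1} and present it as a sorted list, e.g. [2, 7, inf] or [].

[2, 3, 5, 53]

(a, b) ≡ (530, 314502) mod (ℚ^×)²; places V = {2, 3, 5, 7, 17, 23, 43, 53, ∞}.
(a,b)_7: α=0, u≡6; β=2, v≡5 (mod 7); (6|7)=-1, (5|7)=-1; sign (−1)^0·-1^2·-1^0 = +1.
(a,b)_43: α=0, u≡6; β=1, v≡24 (mod 43); (6|43)=+1, (24|43)=+1; sign (−1)^0·+1^1·+1^0 = +1.
(a,b)_5: α=1, u≡1; β=0, v≡2 (mod 5); (1|5)=+1, (2|5)=-1; sign (−1)^0·+1^0·-1^1 = -1.
(a,b)_2: α=-3, β=-7; u≡1, v≡3 (mod 8); ε(u)ε(v)=0·1, αω(v)=-3·1, βω(u)=-7·0; sum ≡ 1  ⇒  -1.
(a,b)_23: α=0, u≡6; β=1, v≡8 (mod 23); (6|23)=+1, (8|23)=+1; sign (−1)^0·+1^1·+1^0 = +1.
(a,b)_3: α=-2, u≡2; β=7, v≡2 (mod 3); (2|3)=-1, (2|3)=-1; sign (−1)^0·-1^7·-1^-2 = -1.
(a,b)_17: α=2, u≡11; β=0, v≡8 (mod 17); (11|17)=-1, (8|17)=+1; sign (−1)^0·-1^0·+1^2 = +1.
(a,b)_53: α=1, u≡37; β=1, v≡41 (mod 53); (37|53)=+1, (41|53)=-1; sign (−1)^0·+1^1·-1^1 = -1.
(a,b)_∞: sgn(530)=+, sgn(314502)=+, so +1.
(530, 314502 / ℚ) ramifies at {2, 3, 5, 53}: a division algebra.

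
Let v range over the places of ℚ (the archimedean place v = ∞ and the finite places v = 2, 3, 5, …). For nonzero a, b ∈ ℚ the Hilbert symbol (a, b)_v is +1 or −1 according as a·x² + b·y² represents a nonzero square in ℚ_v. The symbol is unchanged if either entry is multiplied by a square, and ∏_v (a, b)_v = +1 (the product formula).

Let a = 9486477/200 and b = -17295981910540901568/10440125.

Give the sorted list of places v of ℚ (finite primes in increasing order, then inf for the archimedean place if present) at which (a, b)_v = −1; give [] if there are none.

Mod squares: a ≡ 154, b ≡ -15015. Check v ∈ {∞, 2, 3, 5, 7, 11, 13, 17}.
v=3: a=3^6·(≡1), b=3^13·(≡2) mod 3; (1|3)=+1, (2|3)=-1; (−1)^{6·13·1}·(+1)^13·(-1)^6 = +1.
v=7: a=7^1·(≡1), b=7^3·(≡1) mod 7; (1|7)=+1, (1|7)=+1; (−1)^{1·3·3}·(+1)^3·(+1)^1 = -1.
v=11: a=11^1·(≡9), b=11^3·(≡8) mod 11; (9|11)=+1, (8|11)=-1; (−1)^{1·3·5}·(+1)^3·(-1)^1 = +1.
v=17: a=17^0·(≡4), b=17^-4·(≡13) mod 17; (4|17)=+1, (13|17)=+1; (−1)^{0·-4·8}·(+1)^-4·(+1)^0 = +1.
v=13: a=13^2·(≡5), b=13^5·(≡7) mod 13; (5|13)=-1, (7|13)=-1; (−1)^{2·5·6}·(-1)^5·(-1)^2 = -1.
v=2: v_2(a)=-3, v_2(b)=6; units ≡ 5, 1 (mod 8); ε·ε+αω+βω = 0·0+-3·0+6·1 ≡ 0  ⇒  (a,b)_2 = +1.
v=∞: 154 > 0 and -15015 < 0  ⇒  (a,b)_∞ = +1.
v=5: a=5^-2·(≡4), b=5^-3·(≡2) mod 5; (4|5)=+1, (2|5)=-1; (−1)^{-2·-3·2}·(+1)^-3·(-1)^-2 = +1.
|Ram(154, -15015)| = 2, even; anisotropic at {7, 13}.

[7, 13]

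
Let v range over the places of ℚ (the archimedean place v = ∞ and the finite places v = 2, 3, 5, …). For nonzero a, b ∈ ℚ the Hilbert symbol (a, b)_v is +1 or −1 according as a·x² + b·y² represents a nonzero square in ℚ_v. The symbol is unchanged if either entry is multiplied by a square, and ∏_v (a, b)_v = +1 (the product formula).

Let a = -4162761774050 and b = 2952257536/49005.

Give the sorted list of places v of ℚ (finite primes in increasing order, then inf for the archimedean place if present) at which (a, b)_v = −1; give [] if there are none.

[5, 11, 29, 43]

Mod squares: a ≡ -249458, b ≡ 12470. Check v ∈ {∞, 2, 3, 5, 11, 17, 19, 23, 29, 43}.
v=5: a=5^2·(≡3), b=5^-1·(≡1) mod 5; (3|5)=-1, (1|5)=+1; (−1)^{2·-1·2}·(-1)^-1·(+1)^2 = -1.
v=∞: -249458 < 0 and 12470 > 0  ⇒  (a,b)_∞ = +1.
v=43: a=43^2·(≡32), b=43^1·(≡3) mod 43; (32|43)=-1, (3|43)=-1; (−1)^{2·1·21}·(-1)^1·(-1)^2 = -1.
v=23: a=23^1·(≡5), b=23^0·(≡2) mod 23; (5|23)=-1, (2|23)=+1; (−1)^{1·0·11}·(-1)^0·(+1)^1 = +1.
v=19: a=19^2·(≡14), b=19^0·(≡17) mod 19; (14|19)=-1, (17|19)=+1; (−1)^{2·0·9}·(-1)^0·(+1)^2 = +1.
v=2: v_2(a)=1, v_2(b)=13; units ≡ 7, 3 (mod 8); ε·ε+αω+βω = 1·1+1·1+13·0 ≡ 0  ⇒  (a,b)_2 = +1.
v=17: a=17^1·(≡10), b=17^2·(≡2) mod 17; (10|17)=-1, (2|17)=+1; (−1)^{1·2·8}·(-1)^2·(+1)^1 = +1.
v=11: a=11^1·(≡9), b=11^-2·(≡7) mod 11; (9|11)=+1, (7|11)=-1; (−1)^{1·-2·5}·(+1)^-2·(-1)^1 = -1.
v=3: a=3^0·(≡1), b=3^-4·(≡2) mod 3; (1|3)=+1, (2|3)=-1; (−1)^{0·-4·1}·(+1)^-4·(-1)^0 = +1.
v=29: a=29^1·(≡2), b=29^1·(≡16) mod 29; (2|29)=-1, (16|29)=+1; (−1)^{1·1·14}·(-1)^1·(+1)^1 = -1.
Ram(-249458, 12470) = {5, 11, 29, 43}; no ℚ_5-point on the conic.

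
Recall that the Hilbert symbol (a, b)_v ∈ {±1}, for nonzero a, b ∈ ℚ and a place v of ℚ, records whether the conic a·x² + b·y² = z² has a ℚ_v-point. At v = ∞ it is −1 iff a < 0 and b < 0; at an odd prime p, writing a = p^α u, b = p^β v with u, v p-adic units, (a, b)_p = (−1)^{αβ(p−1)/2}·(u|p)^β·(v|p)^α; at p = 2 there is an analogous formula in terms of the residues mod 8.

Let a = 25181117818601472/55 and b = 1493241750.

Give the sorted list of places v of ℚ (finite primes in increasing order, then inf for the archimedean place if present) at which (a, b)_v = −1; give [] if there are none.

Mod squares: a ≡ 24310, b ≡ 39270. Check v ∈ {∞, 2, 3, 5, 7, 11, 13, 17}.
v=7: a=7^2·(≡6), b=7^1·(≡3) mod 7; (6|7)=-1, (3|7)=-1; (−1)^{2·1·3}·(-1)^1·(-1)^2 = -1.
v=17: a=17^1·(≡13), b=17^1·(≡8) mod 17; (13|17)=+1, (8|17)=+1; (−1)^{1·1·8}·(+1)^1·(+1)^1 = +1.
v=∞: 24310 > 0 and 39270 > 0  ⇒  (a,b)_∞ = +1.
v=2: v_2(a)=21, v_2(b)=1; units ≡ 3, 3 (mod 8); ε·ε+αω+βω = 1·1+21·1+1·1 ≡ 1  ⇒  (a,b)_2 = -1.
v=11: a=11^-1·(≡7), b=11^1·(≡10) mod 11; (7|11)=-1, (10|11)=-1; (−1)^{-1·1·5}·(-1)^1·(-1)^-1 = -1.
v=5: a=5^-1·(≡2), b=5^3·(≡4) mod 5; (2|5)=-1, (4|5)=+1; (−1)^{-1·3·2}·(-1)^3·(+1)^-1 = -1.
v=13: a=13^3·(≡2), b=13^2·(≡1) mod 13; (2|13)=-1, (1|13)=+1; (−1)^{3·2·6}·(-1)^2·(+1)^3 = +1.
v=3: a=3^8·(≡1), b=3^3·(≡1) mod 3; (1|3)=+1, (1|3)=+1; (−1)^{8·3·1}·(+1)^3·(+1)^8 = +1.
(24310, 39270 / ℚ) ramifies at {2, 5, 7, 11}: a division algebra.

[2, 5, 7, 11]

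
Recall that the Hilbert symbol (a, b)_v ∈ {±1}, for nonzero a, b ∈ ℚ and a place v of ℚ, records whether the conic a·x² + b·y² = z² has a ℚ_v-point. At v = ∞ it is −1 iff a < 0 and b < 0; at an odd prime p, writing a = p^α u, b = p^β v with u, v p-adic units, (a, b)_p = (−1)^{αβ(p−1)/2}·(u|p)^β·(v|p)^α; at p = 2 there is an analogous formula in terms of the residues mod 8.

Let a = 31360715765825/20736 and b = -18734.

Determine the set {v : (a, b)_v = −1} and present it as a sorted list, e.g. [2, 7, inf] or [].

[17, 29]

Mod squares: a ≡ 17, b ≡ -18734. Check v ∈ {∞, 2, 3, 5, 17, 19, 29}.
v=∞: 17 > 0 and -18734 < 0  ⇒  (a,b)_∞ = +1.
v=19: a=19^2·(≡5), b=19^1·(≡2) mod 19; (5|19)=+1, (2|19)=-1; (−1)^{2·1·9}·(+1)^1·(-1)^2 = +1.
v=3: a=3^-4·(≡2), b=3^0·(≡1) mod 3; (2|3)=-1, (1|3)=+1; (−1)^{-4·0·1}·(-1)^0·(+1)^-4 = +1.
v=2: v_2(a)=-8, v_2(b)=1; units ≡ 1, 1 (mod 8); ε·ε+αω+βω = 0·0+-8·0+1·0 ≡ 0  ⇒  (a,b)_2 = +1.
v=29: a=29^4·(≡14), b=29^1·(≡21) mod 29; (14|29)=-1, (21|29)=-1; (−1)^{4·1·14}·(-1)^1·(-1)^4 = -1.
v=17: a=17^3·(≡15), b=17^1·(≡3) mod 17; (15|17)=+1, (3|17)=-1; (−1)^{3·1·8}·(+1)^1·(-1)^3 = -1.
v=5: a=5^2·(≡3), b=5^0·(≡1) mod 5; (3|5)=-1, (1|5)=+1; (−1)^{2·0·2}·(-1)^0·(+1)^2 = +1.
(17, -18734 / ℚ) ramifies at {17, 29}: a division algebra.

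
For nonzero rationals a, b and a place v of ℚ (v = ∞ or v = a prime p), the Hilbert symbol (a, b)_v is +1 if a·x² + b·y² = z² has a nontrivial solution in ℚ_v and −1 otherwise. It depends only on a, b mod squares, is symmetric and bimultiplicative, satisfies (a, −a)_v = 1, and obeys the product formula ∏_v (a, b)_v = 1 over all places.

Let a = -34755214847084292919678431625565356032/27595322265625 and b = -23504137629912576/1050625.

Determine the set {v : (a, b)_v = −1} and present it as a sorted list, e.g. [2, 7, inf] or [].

(a, b) ≡ (-43, -9200366) mod (ℚ^×)²; places V = {2, 3, 5, 7, 13, 17, 29, 31, 41, 43, ∞}.
(a,b)_∞: sgn(-43)=−, sgn(-9200366)=−, so -1.
(a,b)_7: α=2, u≡5; β=1, v≡3 (mod 7); (5|7)=-1, (3|7)=-1; sign (−1)^0·-1^1·-1^2 = -1.
(a,b)_41: α=-4, u≡39; β=-2, v≡13 (mod 41); (39|41)=+1, (13|41)=-1; sign (−1)^0·+1^-2·-1^-4 = +1.
(a,b)_5: α=-10, u≡3; β=-4, v≡4 (mod 5); (3|5)=-1, (4|5)=+1; sign (−1)^0·-1^-4·+1^-10 = +1.
(a,b)_43: α=3, u≡19; β=1, v≡17 (mod 43); (19|43)=-1, (17|43)=+1; sign (−1)^1·-1^1·+1^3 = +1.
(a,b)_17: α=4, u≡2; β=1, v≡3 (mod 17); (2|17)=+1, (3|17)=-1; sign (−1)^0·+1^1·-1^4 = +1.
(a,b)_13: α=4, u≡1; β=2, v≡5 (mod 13); (1|13)=+1, (5|13)=-1; sign (−1)^0·+1^2·-1^4 = +1.
(a,b)_2: α=14, β=9; u≡5, v≡1 (mod 8); ε(u)ε(v)=0·0, αω(v)=14·0, βω(u)=9·1; sum ≡ 1  ⇒  -1.
(a,b)_29: α=2, u≡19; β=1, v≡22 (mod 29); (19|29)=-1, (22|29)=+1; sign (−1)^0·-1^1·+1^2 = -1.
(a,b)_3: α=24, u≡2; β=10, v≡1 (mod 3); (2|3)=-1, (1|3)=+1; sign (−1)^0·-1^10·+1^24 = +1.
(a,b)_31: α=2, u≡14; β=1, v≡20 (mod 31); (14|31)=+1, (20|31)=+1; sign (−1)^0·+1^1·+1^2 = +1.
(-43, -9200366 / ℚ) ramifies at {2, 7, 29, ∞}: a division algebra.

[2, 7, 29, inf]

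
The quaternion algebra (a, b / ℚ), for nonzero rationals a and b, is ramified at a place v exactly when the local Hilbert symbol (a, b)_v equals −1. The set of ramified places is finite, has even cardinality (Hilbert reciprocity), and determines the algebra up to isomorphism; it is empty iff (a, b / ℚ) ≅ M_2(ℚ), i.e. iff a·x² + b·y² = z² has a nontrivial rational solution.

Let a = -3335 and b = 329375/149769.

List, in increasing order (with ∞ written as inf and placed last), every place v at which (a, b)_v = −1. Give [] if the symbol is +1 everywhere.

Mod squares: a ≡ -3335, b ≡ 527. Check v ∈ {∞, 2, 3, 5, 17, 23, 29, 31, 43}.
v=23: a=23^1·(≡16), b=23^0·(≡11) mod 23; (16|23)=+1, (11|23)=-1; (−1)^{1·0·11}·(+1)^0·(-1)^1 = -1.
v=17: a=17^0·(≡14), b=17^1·(≡5) mod 17; (14|17)=-1, (5|17)=-1; (−1)^{0·1·8}·(-1)^1·(-1)^0 = -1.
v=29: a=29^1·(≡1), b=29^0·(≡24) mod 29; (1|29)=+1, (24|29)=+1; (−1)^{1·0·14}·(+1)^0·(+1)^1 = +1.
v=31: a=31^0·(≡13), b=31^1·(≡30) mod 31; (13|31)=-1, (30|31)=-1; (−1)^{0·1·15}·(-1)^1·(-1)^0 = -1.
v=2: v_2(a)=0, v_2(b)=0; units ≡ 1, 7 (mod 8); ε·ε+αω+βω = 0·1+0·0+0·0 ≡ 0  ⇒  (a,b)_2 = +1.
v=43: a=43^0·(≡19), b=43^-2·(≡1) mod 43; (19|43)=-1, (1|43)=+1; (−1)^{0·-2·21}·(-1)^-2·(+1)^0 = +1.
v=5: a=5^1·(≡3), b=5^4·(≡3) mod 5; (3|5)=-1, (3|5)=-1; (−1)^{1·4·2}·(-1)^4·(-1)^1 = -1.
v=∞: -3335 < 0 and 527 > 0  ⇒  (a,b)_∞ = +1.
v=3: a=3^0·(≡1), b=3^-4·(≡2) mod 3; (1|3)=+1, (2|3)=-1; (−1)^{0·-4·1}·(+1)^-4·(-1)^0 = +1.
(-3335, 527 / ℚ) ramifies at {5, 17, 23, 31}: a division algebra.

[5, 17, 23, 31]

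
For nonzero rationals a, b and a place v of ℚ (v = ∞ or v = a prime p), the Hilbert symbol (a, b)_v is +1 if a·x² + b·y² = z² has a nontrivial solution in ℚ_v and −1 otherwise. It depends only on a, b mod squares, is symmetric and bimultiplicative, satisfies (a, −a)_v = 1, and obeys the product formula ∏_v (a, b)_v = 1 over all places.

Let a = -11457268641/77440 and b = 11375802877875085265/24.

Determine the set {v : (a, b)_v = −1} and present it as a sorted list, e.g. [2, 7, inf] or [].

Mod squares: a ≡ -170810, b ≡ 39457110. Check v ∈ {∞, 2, 3, 5, 7, 11, 13, 19, 29, 31}.
v=2: v_2(a)=-7, v_2(b)=-3; units ≡ 3, 3 (mod 8); ε·ε+αω+βω = 1·1+-7·1+-3·1 ≡ 1  ⇒  (a,b)_2 = -1.
v=19: a=19^1·(≡6), b=19^3·(≡7) mod 19; (6|19)=+1, (7|19)=+1; (−1)^{1·3·9}·(+1)^3·(+1)^1 = -1.
v=3: a=3^4·(≡1), b=3^-1·(≡1) mod 3; (1|3)=+1, (1|3)=+1; (−1)^{4·-1·1}·(+1)^-1·(+1)^4 = +1.
v=31: a=31^1·(≡18), b=31^3·(≡12) mod 31; (18|31)=+1, (12|31)=-1; (−1)^{1·3·15}·(+1)^3·(-1)^1 = +1.
v=29: a=29^1·(≡11), b=29^3·(≡27) mod 29; (11|29)=-1, (27|29)=-1; (−1)^{1·3·14}·(-1)^3·(-1)^1 = +1.
v=∞: -170810 < 0 and 39457110 > 0  ⇒  (a,b)_∞ = +1.
v=11: a=11^-2·(≡3), b=11^3·(≡4) mod 11; (3|11)=+1, (4|11)=+1; (−1)^{-2·3·5}·(+1)^3·(+1)^-2 = +1.
v=13: a=13^2·(≡9), b=13^0·(≡4) mod 13; (9|13)=+1, (4|13)=+1; (−1)^{2·0·6}·(+1)^0·(+1)^2 = +1.
v=7: a=7^2·(≡4), b=7^3·(≡4) mod 7; (4|7)=+1, (4|7)=+1; (−1)^{2·3·3}·(+1)^3·(+1)^2 = +1.
v=5: a=5^-1·(≡3), b=5^1·(≡2) mod 5; (3|5)=-1, (2|5)=-1; (−1)^{-1·1·2}·(-1)^1·(-1)^-1 = +1.
(-170810, 39457110 / ℚ) ramifies at {2, 19}: a division algebra.

[2, 19]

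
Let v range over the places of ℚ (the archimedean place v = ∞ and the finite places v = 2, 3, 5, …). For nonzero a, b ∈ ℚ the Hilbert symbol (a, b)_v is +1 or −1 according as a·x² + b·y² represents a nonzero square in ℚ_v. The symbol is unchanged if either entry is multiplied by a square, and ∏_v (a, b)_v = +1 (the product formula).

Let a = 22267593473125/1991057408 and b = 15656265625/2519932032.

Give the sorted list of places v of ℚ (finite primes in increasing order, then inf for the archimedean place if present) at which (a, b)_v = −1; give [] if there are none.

(a, b) ≡ (74, 2) mod (ℚ^×)²; places V = {2, 3, 5, 7, 11, 13, 17, 29, 31, 37, ∞}.
(a,b)_13: α=2, u≡1; β=2, v≡11 (mod 13); (1|13)=+1, (11|13)=-1; sign (−1)^0·+1^2·-1^2 = +1.
(a,b)_17: α=-2, u≡10; β=-2, v≡8 (mod 17); (10|17)=-1, (8|17)=+1; sign (−1)^0·-1^-2·+1^-2 = +1.
(a,b)_∞: sgn(74)=+, sgn(2)=+, so +1.
(a,b)_29: α=-2, u≡24; β=-2, v≡3 (mod 29); (24|29)=+1, (3|29)=-1; sign (−1)^0·+1^-2·-1^-2 = +1.
(a,b)_5: α=4, u≡4; β=6, v≡3 (mod 5); (4|5)=+1, (3|5)=-1; sign (−1)^0·+1^6·-1^4 = +1.
(a,b)_31: α=2, u≡26; β=0, v≡25 (mod 31); (26|31)=-1, (25|31)=+1; sign (−1)^0·-1^0·+1^2 = +1.
(a,b)_37: α=1, u≡17; β=0, v≡31 (mod 37); (17|37)=-1, (31|37)=-1; sign (−1)^0·-1^0·-1^1 = -1.
(a,b)_2: α=-13, β=-7; u≡5, v≡1 (mod 8); ε(u)ε(v)=0·0, αω(v)=-13·0, βω(u)=-7·1; sum ≡ 1  ⇒  -1.
(a,b)_7: α=2, u≡4; β=2, v≡1 (mod 7); (4|7)=+1, (1|7)=+1; sign (−1)^0·+1^2·+1^2 = +1.
(a,b)_11: α=2, u≡2; β=2, v≡6 (mod 11); (2|11)=-1, (6|11)=-1; sign (−1)^0·-1^2·-1^2 = +1.
(a,b)_3: α=0, u≡2; β=-4, v≡2 (mod 3); (2|3)=-1, (2|3)=-1; sign (−1)^0·-1^-4·-1^0 = +1.
(74, 2 / ℚ) ramifies at {2, 37}: a division algebra.

[2, 37]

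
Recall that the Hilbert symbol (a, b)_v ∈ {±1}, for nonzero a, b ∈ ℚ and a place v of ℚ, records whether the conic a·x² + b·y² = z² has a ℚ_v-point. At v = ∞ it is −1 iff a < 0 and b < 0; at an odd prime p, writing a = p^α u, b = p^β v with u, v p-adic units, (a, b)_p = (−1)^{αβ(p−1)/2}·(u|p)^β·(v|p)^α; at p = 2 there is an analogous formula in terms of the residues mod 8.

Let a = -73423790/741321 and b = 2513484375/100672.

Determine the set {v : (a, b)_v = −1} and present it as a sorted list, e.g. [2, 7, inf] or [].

(a, b) ≡ (-110, 1131) mod (ℚ^×)²; places V = {2, 3, 5, 7, 11, 13, 19, 29, 41, 43, ∞}.
(a,b)_43: α=2, u≡22; β=2, v≡40 (mod 43); (22|43)=-1, (40|43)=+1; sign (−1)^0·-1^2·+1^2 = +1.
(a,b)_11: α=1, u≡1; β=-2, v≡4 (mod 11); (1|11)=+1, (4|11)=+1; sign (−1)^0·+1^-2·+1^1 = +1.
(a,b)_5: α=1, u≡2; β=6, v≡4 (mod 5); (2|5)=-1, (4|5)=+1; sign (−1)^0·-1^6·+1^1 = +1.
(a,b)_13: α=0, u≡6; β=-1, v≡10 (mod 13); (6|13)=-1, (10|13)=+1; sign (−1)^0·-1^-1·+1^0 = -1.
(a,b)_3: α=-2, u≡1; β=1, v≡2 (mod 3); (1|3)=+1, (2|3)=-1; sign (−1)^0·+1^1·-1^-2 = +1.
(a,b)_41: α=-2, u≡17; β=0, v≡24 (mod 41); (17|41)=-1, (24|41)=-1; sign (−1)^0·-1^0·-1^-2 = +1.
(a,b)_∞: sgn(-110)=−, sgn(1131)=+, so +1.
(a,b)_7: α=-2, u≡4; β=0, v≡2 (mod 7); (4|7)=+1, (2|7)=+1; sign (−1)^0·+1^0·+1^-2 = +1.
(a,b)_19: α=2, u≡7; β=0, v≡12 (mod 19); (7|19)=+1, (12|19)=-1; sign (−1)^0·+1^0·-1^2 = +1.
(a,b)_29: α=0, u≡4; β=1, v≡3 (mod 29); (4|29)=+1, (3|29)=-1; sign (−1)^0·+1^1·-1^0 = +1.
(a,b)_2: α=1, β=-6; u≡1, v≡3 (mod 8); ε(u)ε(v)=0·1, αω(v)=1·1, βω(u)=-6·0; sum ≡ 1  ⇒  -1.
(-110, 1131 / ℚ) ramifies at {2, 13}: a division algebra.

[2, 13]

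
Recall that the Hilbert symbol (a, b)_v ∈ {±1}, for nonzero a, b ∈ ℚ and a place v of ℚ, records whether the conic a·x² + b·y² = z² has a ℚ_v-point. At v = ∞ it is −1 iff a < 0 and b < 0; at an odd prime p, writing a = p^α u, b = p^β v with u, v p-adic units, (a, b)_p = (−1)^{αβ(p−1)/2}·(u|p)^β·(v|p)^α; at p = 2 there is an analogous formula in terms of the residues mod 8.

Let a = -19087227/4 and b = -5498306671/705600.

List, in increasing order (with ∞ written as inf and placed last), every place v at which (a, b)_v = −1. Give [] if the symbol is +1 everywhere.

(a, b) ≡ (-1147, -1591) mod (ℚ^×)²; places V = {2, 3, 5, 7, 11, 13, 31, 37, 43, ∞}.
(a,b)_31: α=1, u≡9; β=0, v≡23 (mod 31); (9|31)=+1, (23|31)=-1; sign (−1)^0·+1^0·-1^1 = -1.
(a,b)_7: α=0, u≡4; β=-2, v≡3 (mod 7); (4|7)=+1, (3|7)=-1; sign (−1)^0·+1^-2·-1^0 = +1.
(a,b)_13: α=0, u≡9; β=4, v≡7 (mod 13); (9|13)=+1, (7|13)=-1; sign (−1)^0·+1^4·-1^0 = +1.
(a,b)_37: α=1, u≡5; β=1, v≡18 (mod 37); (5|37)=-1, (18|37)=-1; sign (−1)^0·-1^1·-1^1 = +1.
(a,b)_5: α=0, u≡2; β=-2, v≡1 (mod 5); (2|5)=-1, (1|5)=+1; sign (−1)^0·-1^-2·+1^0 = +1.
(a,b)_2: α=-2, β=-6; u≡5, v≡1 (mod 8); ε(u)ε(v)=0·0, αω(v)=-2·0, βω(u)=-6·1; sum ≡ 0  ⇒  +1.
(a,b)_11: α=0, u≡7; β=2, v≡4 (mod 11); (7|11)=-1, (4|11)=+1; sign (−1)^0·-1^2·+1^0 = +1.
(a,b)_3: α=2, u≡2; β=-2, v≡2 (mod 3); (2|3)=-1, (2|3)=-1; sign (−1)^0·-1^-2·-1^2 = +1.
(a,b)_43: α=2, u≡10; β=1, v≡23 (mod 43); (10|43)=+1, (23|43)=+1; sign (−1)^0·+1^1·+1^2 = +1.
(a,b)_∞: sgn(-1147)=−, sgn(-1591)=−, so -1.
(-1147, -1591 / ℚ) ramifies at {31, ∞}: a division algebra.

[31, inf]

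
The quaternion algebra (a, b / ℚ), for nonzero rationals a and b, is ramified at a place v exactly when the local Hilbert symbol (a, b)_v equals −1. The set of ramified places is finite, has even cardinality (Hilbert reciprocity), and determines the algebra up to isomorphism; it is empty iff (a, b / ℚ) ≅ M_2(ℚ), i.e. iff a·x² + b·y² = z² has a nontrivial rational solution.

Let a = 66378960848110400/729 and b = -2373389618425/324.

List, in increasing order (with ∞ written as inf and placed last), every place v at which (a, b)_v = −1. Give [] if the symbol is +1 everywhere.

Mod squares: a ≡ 29, b ≡ -12673. Check v ∈ {∞, 2, 3, 5, 7, 17, 19, 23, 29}.
v=5: a=5^2·(≡4), b=5^2·(≡2) mod 5; (4|5)=+1, (2|5)=-1; (−1)^{2·2·2}·(+1)^2·(-1)^2 = +1.
v=3: a=3^-6·(≡2), b=3^-4·(≡2) mod 3; (2|3)=-1, (2|3)=-1; (−1)^{-6·-4·1}·(-1)^-4·(-1)^-6 = +1.
v=29: a=29^1·(≡25), b=29^1·(≡8) mod 29; (25|29)=+1, (8|29)=-1; (−1)^{1·1·14}·(+1)^1·(-1)^1 = -1.
v=∞: 29 > 0 and -12673 < 0  ⇒  (a,b)_∞ = +1.
v=23: a=23^4·(≡6), b=23^3·(≡16) mod 23; (6|23)=+1, (16|23)=+1; (−1)^{4·3·11}·(+1)^3·(+1)^4 = +1.
v=7: a=7^2·(≡1), b=7^2·(≡1) mod 7; (1|7)=+1, (1|7)=+1; (−1)^{2·2·3}·(+1)^2·(+1)^2 = +1.
v=17: a=17^2·(≡10), b=17^2·(≡1) mod 17; (10|17)=-1, (1|17)=+1; (−1)^{2·2·8}·(-1)^2·(+1)^2 = +1.
v=2: v_2(a)=6, v_2(b)=-2; units ≡ 5, 7 (mod 8); ε·ε+αω+βω = 0·1+6·0+-2·1 ≡ 0  ⇒  (a,b)_2 = +1.
v=19: a=19^2·(≡10), b=19^1·(≡7) mod 19; (10|19)=-1, (7|19)=+1; (−1)^{2·1·9}·(-1)^1·(+1)^2 = -1.
Ram(29, -12673) = {19, 29}; no ℚ_19-point on the conic.

[19, 29]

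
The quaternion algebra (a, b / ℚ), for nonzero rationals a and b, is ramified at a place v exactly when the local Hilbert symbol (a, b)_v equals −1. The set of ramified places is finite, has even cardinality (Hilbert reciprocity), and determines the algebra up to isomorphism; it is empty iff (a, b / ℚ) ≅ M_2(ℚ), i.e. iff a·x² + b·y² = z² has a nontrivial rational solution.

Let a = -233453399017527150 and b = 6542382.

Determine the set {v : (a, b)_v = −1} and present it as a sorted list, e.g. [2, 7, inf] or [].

Mod squares: a ≡ -7854, b ≡ 462. Check v ∈ {∞, 2, 3, 5, 7, 11, 17}.
v=17: a=17^5·(≡10), b=17^2·(≡11) mod 17; (10|17)=-1, (11|17)=-1; (−1)^{5·2·8}·(-1)^2·(-1)^5 = -1.
v=∞: -7854 < 0 and 462 > 0  ⇒  (a,b)_∞ = +1.
v=11: a=11^3·(≡9), b=11^1·(≡3) mod 11; (9|11)=+1, (3|11)=+1; (−1)^{3·1·5}·(+1)^1·(+1)^3 = -1.
v=3: a=3^1·(≡1), b=3^1·(≡1) mod 3; (1|3)=+1, (1|3)=+1; (−1)^{1·1·1}·(+1)^1·(+1)^1 = -1.
v=7: a=7^7·(≡6), b=7^3·(≡6) mod 7; (6|7)=-1, (6|7)=-1; (−1)^{7·3·3}·(-1)^3·(-1)^7 = -1.
v=2: v_2(a)=1, v_2(b)=1; units ≡ 1, 7 (mod 8); ε·ε+αω+βω = 0·1+1·0+1·0 ≡ 0  ⇒  (a,b)_2 = +1.
v=5: a=5^2·(≡4), b=5^0·(≡2) mod 5; (4|5)=+1, (2|5)=-1; (−1)^{2·0·2}·(+1)^0·(-1)^2 = +1.
(-7854, 462 / ℚ) ramifies at {3, 7, 11, 17}: a division algebra.

[3, 7, 11, 17]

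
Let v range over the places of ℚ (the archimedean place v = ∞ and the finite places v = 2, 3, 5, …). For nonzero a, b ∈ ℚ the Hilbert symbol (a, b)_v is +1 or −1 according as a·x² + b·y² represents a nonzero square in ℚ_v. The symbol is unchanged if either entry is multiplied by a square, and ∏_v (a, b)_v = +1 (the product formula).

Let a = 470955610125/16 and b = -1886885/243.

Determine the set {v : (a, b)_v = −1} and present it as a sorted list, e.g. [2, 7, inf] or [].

(a, b) ≡ (17298645, -33495) mod (ℚ^×)²; places V = {2, 3, 5, 7, 11, 13, 19, 23, 29, ∞}.
(a,b)_5: α=3, u≡1; β=1, v≡1 (mod 5); (1|5)=+1, (1|5)=+1; sign (−1)^0·+1^1·+1^3 = +1.
(a,b)_11: α=2, u≡1; β=1, v≡10 (mod 11); (1|11)=+1, (10|11)=-1; sign (−1)^0·+1^1·-1^2 = +1.
(a,b)_3: α=3, u≡2; β=-5, v≡1 (mod 3); (2|3)=-1, (1|3)=+1; sign (−1)^1·-1^-5·+1^3 = +1.
(a,b)_13: α=1, u≡11; β=2, v≡6 (mod 13); (11|13)=-1, (6|13)=-1; sign (−1)^0·-1^2·-1^1 = -1.
(a,b)_∞: sgn(17298645)=+, sgn(-33495)=−, so +1.
(a,b)_23: α=1, u≡15; β=0, v≡8 (mod 23); (15|23)=-1, (8|23)=+1; sign (−1)^0·-1^0·+1^1 = +1.
(a,b)_2: α=-4, β=0; u≡5, v≡1 (mod 8); ε(u)ε(v)=0·0, αω(v)=-4·0, βω(u)=0·1; sum ≡ 0  ⇒  +1.
(a,b)_7: α=1, u≡4; β=1, v≡3 (mod 7); (4|7)=+1, (3|7)=-1; sign (−1)^1·+1^1·-1^1 = +1.
(a,b)_29: α=1, u≡13; β=1, v≡1 (mod 29); (13|29)=+1, (1|29)=+1; sign (−1)^0·+1^1·+1^1 = +1.
(a,b)_19: α=1, u≡15; β=0, v≡13 (mod 19); (15|19)=-1, (13|19)=-1; sign (−1)^0·-1^0·-1^1 = -1.
Ram(17298645, -33495) = {13, 19}; no ℚ_13-point on the conic.

[13, 19]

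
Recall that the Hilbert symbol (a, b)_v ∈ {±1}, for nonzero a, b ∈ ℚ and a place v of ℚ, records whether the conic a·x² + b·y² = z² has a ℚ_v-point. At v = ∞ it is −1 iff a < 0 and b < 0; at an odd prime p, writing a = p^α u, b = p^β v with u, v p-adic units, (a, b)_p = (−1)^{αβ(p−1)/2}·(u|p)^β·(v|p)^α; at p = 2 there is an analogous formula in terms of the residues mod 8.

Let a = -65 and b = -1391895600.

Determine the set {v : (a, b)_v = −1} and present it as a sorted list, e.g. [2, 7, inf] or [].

[47, inf]

Mod squares: a ≡ -65, b ≡ -3479739. Check v ∈ {∞, 2, 3, 5, 13, 23, 29, 37, 47}.
v=37: a=37^0·(≡9), b=37^1·(≡25) mod 37; (9|37)=+1, (25|37)=+1; (−1)^{0·1·18}·(+1)^1·(+1)^0 = +1.
v=5: a=5^1·(≡2), b=5^2·(≡1) mod 5; (2|5)=-1, (1|5)=+1; (−1)^{1·2·2}·(-1)^2·(+1)^1 = +1.
v=3: a=3^0·(≡1), b=3^1·(≡1) mod 3; (1|3)=+1, (1|3)=+1; (−1)^{0·1·1}·(+1)^1·(+1)^0 = +1.
v=47: a=47^0·(≡29), b=47^1·(≡41) mod 47; (29|47)=-1, (41|47)=-1; (−1)^{0·1·23}·(-1)^1·(-1)^0 = -1.
v=13: a=13^1·(≡8), b=13^0·(≡9) mod 13; (8|13)=-1, (9|13)=+1; (−1)^{1·0·6}·(-1)^0·(+1)^1 = +1.
v=29: a=29^0·(≡22), b=29^1·(≡21) mod 29; (22|29)=+1, (21|29)=-1; (−1)^{0·1·14}·(+1)^1·(-1)^0 = +1.
v=∞: -65 < 0 and -3479739 < 0  ⇒  (a,b)_∞ = -1.
v=23: a=23^0·(≡4), b=23^1·(≡9) mod 23; (4|23)=+1, (9|23)=+1; (−1)^{0·1·11}·(+1)^1·(+1)^0 = +1.
v=2: v_2(a)=0, v_2(b)=4; units ≡ 7, 5 (mod 8); ε·ε+αω+βω = 1·0+0·1+4·0 ≡ 0  ⇒  (a,b)_2 = +1.
|Ram(-65, -3479739)| = 2, even; anisotropic at {47, ∞}.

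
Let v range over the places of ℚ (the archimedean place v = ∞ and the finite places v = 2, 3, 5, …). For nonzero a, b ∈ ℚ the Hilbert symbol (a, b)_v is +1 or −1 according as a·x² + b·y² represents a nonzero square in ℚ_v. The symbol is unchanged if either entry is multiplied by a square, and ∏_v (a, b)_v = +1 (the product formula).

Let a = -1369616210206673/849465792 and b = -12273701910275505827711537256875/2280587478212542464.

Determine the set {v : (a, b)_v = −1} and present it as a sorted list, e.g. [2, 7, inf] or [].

[13, 23, 31, inf]

Mod squares: a ≡ -31031, b ≡ -299. Check v ∈ {∞, 2, 3, 5, 7, 11, 13, 17, 23, 31}.
v=∞: -31031 < 0 and -299 < 0  ⇒  (a,b)_∞ = -1.
v=3: a=3^-8·(≡1), b=3^-12·(≡1) mod 3; (1|3)=+1, (1|3)=+1; (−1)^{-8·-12·1}·(+1)^-12·(+1)^-8 = +1.
v=5: a=5^0·(≡1), b=5^4·(≡1) mod 5; (1|5)=+1, (1|5)=+1; (−1)^{0·4·2}·(+1)^4·(+1)^0 = +1.
v=11: a=11^3·(≡8), b=11^6·(≡3) mod 11; (8|11)=-1, (3|11)=+1; (−1)^{3·6·5}·(-1)^6·(+1)^3 = +1.
v=17: a=17^-2·(≡14), b=17^-4·(≡5) mod 17; (14|17)=-1, (5|17)=-1; (−1)^{-2·-4·8}·(-1)^-4·(-1)^-2 = +1.
v=2: v_2(a)=-6, v_2(b)=-20; units ≡ 1, 5 (mod 8); ε·ε+αω+βω = 0·0+-6·1+-20·0 ≡ 0  ⇒  (a,b)_2 = +1.
v=7: a=7^-1·(≡3), b=7^-2·(≡1) mod 7; (3|7)=-1, (1|7)=+1; (−1)^{-1·-2·3}·(-1)^-2·(+1)^-1 = +1.
v=31: a=31^1·(≡15), b=31^2·(≡27) mod 31; (15|31)=-1, (27|31)=-1; (−1)^{1·2·15}·(-1)^2·(-1)^1 = -1.
v=23: a=23^2·(≡21), b=23^5·(≡10) mod 23; (21|23)=-1, (10|23)=-1; (−1)^{2·5·11}·(-1)^5·(-1)^2 = -1.
v=13: a=13^7·(≡8), b=13^11·(≡12) mod 13; (8|13)=-1, (12|13)=+1; (−1)^{7·11·6}·(-1)^11·(+1)^7 = -1.
Ram(-31031, -299) = {13, 23, 31, ∞}; no ℚ_13-point on the conic.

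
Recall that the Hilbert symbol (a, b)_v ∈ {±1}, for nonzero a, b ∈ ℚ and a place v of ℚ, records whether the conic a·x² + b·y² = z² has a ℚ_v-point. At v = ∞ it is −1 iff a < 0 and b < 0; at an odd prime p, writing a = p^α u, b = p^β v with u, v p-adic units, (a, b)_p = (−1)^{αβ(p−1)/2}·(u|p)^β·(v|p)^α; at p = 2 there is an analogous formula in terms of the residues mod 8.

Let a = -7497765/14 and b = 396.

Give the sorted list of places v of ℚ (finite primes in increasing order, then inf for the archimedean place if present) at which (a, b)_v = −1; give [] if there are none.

Mod squares: a ≡ -1190, b ≡ 11. Check v ∈ {∞, 2, 3, 5, 7, 11, 17}.
v=7: a=7^-1·(≡6), b=7^0·(≡4) mod 7; (6|7)=-1, (4|7)=+1; (−1)^{-1·0·3}·(-1)^0·(+1)^-1 = +1.
v=2: v_2(a)=-1, v_2(b)=2; units ≡ 5, 3 (mod 8); ε·ε+αω+βω = 0·1+-1·1+2·1 ≡ 1  ⇒  (a,b)_2 = -1.
v=11: a=11^2·(≡3), b=11^1·(≡3) mod 11; (3|11)=+1, (3|11)=+1; (−1)^{2·1·5}·(+1)^1·(+1)^2 = +1.
v=3: a=3^6·(≡1), b=3^2·(≡2) mod 3; (1|3)=+1, (2|3)=-1; (−1)^{6·2·1}·(+1)^2·(-1)^6 = +1.
v=5: a=5^1·(≡3), b=5^0·(≡1) mod 5; (3|5)=-1, (1|5)=+1; (−1)^{1·0·2}·(-1)^0·(+1)^1 = +1.
v=∞: -1190 < 0 and 11 > 0  ⇒  (a,b)_∞ = +1.
v=17: a=17^1·(≡16), b=17^0·(≡5) mod 17; (16|17)=+1, (5|17)=-1; (−1)^{1·0·8}·(+1)^0·(-1)^1 = -1.
Ram(-1190, 11) = {2, 17}; no ℚ_2-point on the conic.

[2, 17]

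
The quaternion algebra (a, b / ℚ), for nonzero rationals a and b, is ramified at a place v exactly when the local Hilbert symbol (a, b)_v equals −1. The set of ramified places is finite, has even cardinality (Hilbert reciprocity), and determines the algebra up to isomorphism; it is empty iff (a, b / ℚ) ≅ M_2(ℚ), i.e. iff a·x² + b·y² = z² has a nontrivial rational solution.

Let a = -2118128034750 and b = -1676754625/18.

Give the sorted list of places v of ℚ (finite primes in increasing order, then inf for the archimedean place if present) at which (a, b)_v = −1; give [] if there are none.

[5, 13, 17, inf]

(a, b) ≡ (-11310, -793730) mod (ℚ^×)²; places V = {2, 3, 5, 7, 13, 17, 23, 29, ∞}.
(a,b)_5: α=3, u≡2; β=3, v≡1 (mod 5); (2|5)=-1, (1|5)=+1; sign (−1)^0·-1^3·+1^3 = -1.
(a,b)_13: α=1, u≡3; β=2, v≡8 (mod 13); (3|13)=+1, (8|13)=-1; sign (−1)^0·+1^2·-1^1 = -1.
(a,b)_2: α=1, β=-1; u≡1, v≡7 (mod 8); ε(u)ε(v)=0·1, αω(v)=1·0, βω(u)=-1·0; sum ≡ 0  ⇒  +1.
(a,b)_23: α=2, u≡8; β=1, v≡16 (mod 23); (8|23)=+1, (16|23)=+1; sign (−1)^0·+1^1·+1^2 = +1.
(a,b)_7: α=2, u≡1; β=1, v≡5 (mod 7); (1|7)=+1, (5|7)=-1; sign (−1)^0·+1^1·-1^2 = +1.
(a,b)_17: α=2, u≡7; β=1, v≡15 (mod 17); (7|17)=-1, (15|17)=+1; sign (−1)^0·-1^1·+1^2 = -1.
(a,b)_3: α=1, u≡1; β=-2, v≡1 (mod 3); (1|3)=+1, (1|3)=+1; sign (−1)^0·+1^-2·+1^1 = +1.
(a,b)_∞: sgn(-11310)=−, sgn(-793730)=−, so -1.
(a,b)_29: α=1, u≡28; β=1, v≡13 (mod 29); (28|29)=+1, (13|29)=+1; sign (−1)^0·+1^1·+1^1 = +1.
Ram(-11310, -793730) = {5, 13, 17, ∞}; no ℚ_5-point on the conic.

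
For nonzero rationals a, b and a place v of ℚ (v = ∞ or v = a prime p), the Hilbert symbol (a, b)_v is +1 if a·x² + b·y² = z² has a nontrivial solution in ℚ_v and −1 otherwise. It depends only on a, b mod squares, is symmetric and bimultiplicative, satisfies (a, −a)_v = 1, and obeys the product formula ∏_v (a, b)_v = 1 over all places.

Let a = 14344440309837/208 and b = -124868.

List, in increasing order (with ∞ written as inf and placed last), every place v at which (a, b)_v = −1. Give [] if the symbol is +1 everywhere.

Mod squares: a ≡ 1339481, b ≡ -31217. Check v ∈ {∞, 2, 3, 11, 13, 17, 19, 23, 29, 31, 53}.
v=17: a=17^1·(≡15), b=17^0·(≡14) mod 17; (15|17)=+1, (14|17)=-1; (−1)^{1·0·8}·(+1)^0·(-1)^1 = -1.
v=31: a=31^0·(≡19), b=31^1·(≡2) mod 31; (19|31)=+1, (2|31)=+1; (−1)^{0·1·15}·(+1)^1·(+1)^0 = +1.
v=2: v_2(a)=-4, v_2(b)=2; units ≡ 1, 7 (mod 8); ε·ε+αω+βω = 0·1+-4·0+2·0 ≡ 0  ⇒  (a,b)_2 = +1.
v=53: a=53^0·(≡30), b=53^1·(≡29) mod 53; (30|53)=-1, (29|53)=+1; (−1)^{0·1·26}·(-1)^1·(+1)^0 = -1.
v=19: a=19^3·(≡16), b=19^1·(≡2) mod 19; (16|19)=+1, (2|19)=-1; (−1)^{3·1·9}·(+1)^1·(-1)^3 = +1.
v=11: a=11^1·(≡3), b=11^0·(≡4) mod 11; (3|11)=+1, (4|11)=+1; (−1)^{1·0·5}·(+1)^0·(+1)^1 = +1.
v=13: a=13^-1·(≡9), b=13^0·(≡10) mod 13; (9|13)=+1, (10|13)=+1; (−1)^{-1·0·6}·(+1)^0·(+1)^-1 = +1.
v=∞: 1339481 > 0 and -31217 < 0  ⇒  (a,b)_∞ = +1.
v=23: a=23^2·(≡14), b=23^0·(≡22) mod 23; (14|23)=-1, (22|23)=-1; (−1)^{2·0·11}·(-1)^0·(-1)^2 = +1.
v=3: a=3^6·(≡2), b=3^0·(≡1) mod 3; (2|3)=-1, (1|3)=+1; (−1)^{6·0·1}·(-1)^0·(+1)^6 = +1.
v=29: a=29^1·(≡19), b=29^0·(≡6) mod 29; (19|29)=-1, (6|29)=+1; (−1)^{1·0·14}·(-1)^0·(+1)^1 = +1.
|Ram(1339481, -31217)| = 2, even; anisotropic at {17, 53}.

[17, 53]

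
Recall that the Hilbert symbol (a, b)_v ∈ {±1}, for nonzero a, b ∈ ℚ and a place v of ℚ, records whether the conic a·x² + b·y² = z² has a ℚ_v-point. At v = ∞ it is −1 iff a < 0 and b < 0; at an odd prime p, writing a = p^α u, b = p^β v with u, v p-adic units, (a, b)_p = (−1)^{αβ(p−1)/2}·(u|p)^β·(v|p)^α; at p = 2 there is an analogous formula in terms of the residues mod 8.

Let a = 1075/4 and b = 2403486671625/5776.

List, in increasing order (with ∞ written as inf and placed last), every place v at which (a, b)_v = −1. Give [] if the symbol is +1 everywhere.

Mod squares: a ≡ 43, b ≡ 34185. Check v ∈ {∞, 2, 3, 5, 13, 19, 43, 53}.
v=5: a=5^2·(≡2), b=5^3·(≡3) mod 5; (2|5)=-1, (3|5)=-1; (−1)^{2·3·2}·(-1)^3·(-1)^2 = -1.
v=53: a=53^0·(≡17), b=53^1·(≡24) mod 53; (17|53)=+1, (24|53)=+1; (−1)^{0·1·26}·(+1)^1·(+1)^0 = +1.
v=∞: 43 > 0 and 34185 > 0  ⇒  (a,b)_∞ = +1.
v=13: a=13^0·(≡12), b=13^2·(≡11) mod 13; (12|13)=+1, (11|13)=-1; (−1)^{0·2·6}·(+1)^2·(-1)^0 = +1.
v=19: a=19^0·(≡17), b=19^-2·(≡9) mod 19; (17|19)=+1, (9|19)=+1; (−1)^{0·-2·9}·(+1)^-2·(+1)^0 = +1.
v=43: a=43^1·(≡17), b=43^3·(≡41) mod 43; (17|43)=+1, (41|43)=+1; (−1)^{1·3·21}·(+1)^3·(+1)^1 = -1.
v=3: a=3^0·(≡1), b=3^3·(≡1) mod 3; (1|3)=+1, (1|3)=+1; (−1)^{0·3·1}·(+1)^3·(+1)^0 = +1.
v=2: v_2(a)=-2, v_2(b)=-4; units ≡ 3, 1 (mod 8); ε·ε+αω+βω = 1·0+-2·0+-4·1 ≡ 0  ⇒  (a,b)_2 = +1.
Ram(43, 34185) = {5, 43}; no ℚ_5-point on the conic.

[5, 43]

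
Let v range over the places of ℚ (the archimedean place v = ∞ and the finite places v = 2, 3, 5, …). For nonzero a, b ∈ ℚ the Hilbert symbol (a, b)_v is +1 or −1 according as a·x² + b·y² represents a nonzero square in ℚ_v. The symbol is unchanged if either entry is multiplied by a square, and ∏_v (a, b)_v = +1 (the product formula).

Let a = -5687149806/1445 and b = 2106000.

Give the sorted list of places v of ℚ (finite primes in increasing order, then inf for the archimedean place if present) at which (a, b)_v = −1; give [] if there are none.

[5, 19]

(a, b) ≡ (-2470, 65) mod (ℚ^×)²; places V = {2, 3, 5, 13, 17, 19, 29, ∞}.
(a,b)_∞: sgn(-2470)=−, sgn(65)=+, so +1.
(a,b)_17: α=-2, u≡14; β=0, v≡6 (mod 17); (14|17)=-1, (6|17)=-1; sign (−1)^0·-1^0·-1^-2 = +1.
(a,b)_19: α=1, u≡8; β=0, v≡2 (mod 19); (8|19)=-1, (2|19)=-1; sign (−1)^0·-1^0·-1^1 = -1.
(a,b)_5: α=-1, u≡1; β=3, v≡3 (mod 5); (1|5)=+1, (3|5)=-1; sign (−1)^0·+1^3·-1^-1 = -1.
(a,b)_29: α=2, u≡6; β=0, v≡20 (mod 29); (6|29)=+1, (20|29)=+1; sign (−1)^0·+1^0·+1^2 = +1.
(a,b)_2: α=1, β=4; u≡5, v≡1 (mod 8); ε(u)ε(v)=0·0, αω(v)=1·0, βω(u)=4·1; sum ≡ 0  ⇒  +1.
(a,b)_13: α=3, u≡7; β=1, v≡7 (mod 13); (7|13)=-1, (7|13)=-1; sign (−1)^0·-1^1·-1^3 = +1.
(a,b)_3: α=4, u≡2; β=4, v≡2 (mod 3); (2|3)=-1, (2|3)=-1; sign (−1)^0·-1^4·-1^4 = +1.
|Ram(-2470, 65)| = 2, even; anisotropic at {5, 19}.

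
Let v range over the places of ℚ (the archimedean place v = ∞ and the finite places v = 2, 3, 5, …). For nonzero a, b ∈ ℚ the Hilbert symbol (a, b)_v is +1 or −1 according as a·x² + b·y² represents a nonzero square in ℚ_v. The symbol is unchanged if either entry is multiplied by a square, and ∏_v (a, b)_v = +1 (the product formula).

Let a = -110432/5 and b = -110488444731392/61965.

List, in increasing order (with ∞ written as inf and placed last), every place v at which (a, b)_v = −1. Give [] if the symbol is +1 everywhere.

(a, b) ≡ (-34510, -45696170) mod (ℚ^×)²; places V = {2, 3, 5, 7, 13, 17, 23, 29, 31, ∞}.
(a,b)_29: α=1, u≡4; β=1, v≡15 (mod 29); (4|29)=+1, (15|29)=-1; sign (−1)^0·+1^1·-1^1 = -1.
(a,b)_5: α=-1, u≡3; β=-1, v≡1 (mod 5); (3|5)=-1, (1|5)=+1; sign (−1)^0·-1^-1·+1^-1 = -1.
(a,b)_13: α=0, u≡11; β=1, v≡8 (mod 13); (11|13)=-1, (8|13)=-1; sign (−1)^0·-1^1·-1^0 = -1.
(a,b)_7: α=1, u≡6; β=2, v≡3 (mod 7); (6|7)=-1, (3|7)=-1; sign (−1)^0·-1^2·-1^1 = -1.
(a,b)_17: α=1, u≡3; β=-1, v≡2 (mod 17); (3|17)=-1, (2|17)=+1; sign (−1)^0·-1^-1·+1^1 = -1.
(a,b)_3: α=0, u≡2; β=-6, v≡1 (mod 3); (2|3)=-1, (1|3)=+1; sign (−1)^0·-1^-6·+1^0 = +1.
(a,b)_2: α=5, β=23; u≡1, v≡3 (mod 8); ε(u)ε(v)=0·1, αω(v)=5·1, βω(u)=23·0; sum ≡ 1  ⇒  -1.
(a,b)_∞: sgn(-34510)=−, sgn(-45696170)=−, so -1.
(a,b)_23: α=0, u≡12; β=1, v≡17 (mod 23); (12|23)=+1, (17|23)=-1; sign (−1)^0·+1^1·-1^0 = +1.
(a,b)_31: α=0, u≡29; β=1, v≡17 (mod 31); (29|31)=-1, (17|31)=-1; sign (−1)^0·-1^1·-1^0 = -1.
Ram(-34510, -45696170) = {2, 5, 7, 13, 17, 29, 31, ∞}; no ℚ_2-point on the conic.

[2, 5, 7, 13, 17, 29, 31, inf]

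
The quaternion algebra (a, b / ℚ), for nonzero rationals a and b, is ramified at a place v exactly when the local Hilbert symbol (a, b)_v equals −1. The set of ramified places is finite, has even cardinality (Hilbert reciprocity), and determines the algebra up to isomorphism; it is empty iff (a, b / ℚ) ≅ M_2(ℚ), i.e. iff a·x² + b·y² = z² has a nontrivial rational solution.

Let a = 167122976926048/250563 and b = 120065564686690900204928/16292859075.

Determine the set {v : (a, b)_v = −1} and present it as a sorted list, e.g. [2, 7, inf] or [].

(a, b) ≡ (5394, 221154) mod (ℚ^×)²; places V = {2, 3, 5, 7, 11, 13, 17, 23, 29, 31, 41, ∞}.
(a,b)_∞: sgn(5394)=+, sgn(221154)=+, so +1.
(a,b)_17: α=-4, u≡6; β=-6, v≡15 (mod 17); (6|17)=-1, (15|17)=+1; sign (−1)^0·-1^-6·+1^-4 = +1.
(a,b)_23: α=0, u≡1; β=2, v≡18 (mod 23); (1|23)=+1, (18|23)=+1; sign (−1)^0·+1^2·+1^0 = +1.
(a,b)_11: α=2, u≡5; β=2, v≡8 (mod 11); (5|11)=+1, (8|11)=-1; sign (−1)^0·+1^2·-1^2 = +1.
(a,b)_2: α=5, β=7; u≡1, v≡1 (mod 8); ε(u)ε(v)=0·0, αω(v)=5·0, βω(u)=7·0; sum ≡ 0  ⇒  +1.
(a,b)_3: α=-1, u≡1; β=-3, v≡2 (mod 3); (1|3)=+1, (2|3)=-1; sign (−1)^1·+1^-3·-1^-1 = +1.
(a,b)_29: α=1, u≡11; β=1, v≡9 (mod 29); (11|29)=-1, (9|29)=+1; sign (−1)^0·-1^1·+1^1 = -1.
(a,b)_31: α=1, u≡20; β=1, v≡18 (mod 31); (20|31)=+1, (18|31)=+1; sign (−1)^1·+1^1·+1^1 = -1.
(a,b)_41: α=2, u≡31; β=3, v≡37 (mod 41); (31|41)=+1, (37|41)=+1; sign (−1)^0·+1^3·+1^2 = +1.
(a,b)_7: α=0, u≡2; β=2, v≡5 (mod 7); (2|7)=+1, (5|7)=-1; sign (−1)^0·+1^2·-1^0 = +1.
(a,b)_5: α=0, u≡1; β=-2, v≡1 (mod 5); (1|5)=+1, (1|5)=+1; sign (−1)^0·+1^-2·+1^0 = +1.
(a,b)_13: α=4, u≡10; β=6, v≡2 (mod 13); (10|13)=+1, (2|13)=-1; sign (−1)^0·+1^6·-1^4 = +1.
|Ram(5394, 221154)| = 2, even; anisotropic at {29, 31}.

[29, 31]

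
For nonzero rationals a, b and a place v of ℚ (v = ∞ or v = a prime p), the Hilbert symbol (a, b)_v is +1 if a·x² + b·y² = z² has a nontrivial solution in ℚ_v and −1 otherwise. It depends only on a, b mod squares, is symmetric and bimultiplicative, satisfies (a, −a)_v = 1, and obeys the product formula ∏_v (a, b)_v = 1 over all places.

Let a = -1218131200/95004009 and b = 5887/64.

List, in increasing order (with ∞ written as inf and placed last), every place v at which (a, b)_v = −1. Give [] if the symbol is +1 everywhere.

[2, 13]

Mod squares: a ≡ -13, b ≡ 7. Check v ∈ {∞, 2, 3, 5, 7, 11, 13, 19, 29}.
v=∞: -13 < 0 and 7 > 0  ⇒  (a,b)_∞ = +1.
v=29: a=29^0·(≡6), b=29^2·(≡6) mod 29; (6|29)=+1, (6|29)=+1; (−1)^{0·2·14}·(+1)^2·(+1)^0 = +1.
v=2: v_2(a)=8, v_2(b)=-6; units ≡ 3, 7 (mod 8); ε·ε+αω+βω = 1·1+8·0+-6·1 ≡ 1  ⇒  (a,b)_2 = -1.
v=5: a=5^2·(≡3), b=5^0·(≡3) mod 5; (3|5)=-1, (3|5)=-1; (−1)^{2·0·2}·(-1)^0·(-1)^2 = +1.
v=3: a=3^-6·(≡2), b=3^0·(≡1) mod 3; (2|3)=-1, (1|3)=+1; (−1)^{-6·0·1}·(-1)^0·(+1)^-6 = +1.
v=19: a=19^-4·(≡7), b=19^0·(≡5) mod 19; (7|19)=+1, (5|19)=+1; (−1)^{-4·0·9}·(+1)^0·(+1)^-4 = +1.
v=11: a=11^4·(≡4), b=11^0·(≡10) mod 11; (4|11)=+1, (10|11)=-1; (−1)^{4·0·5}·(+1)^0·(-1)^4 = +1.
v=13: a=13^1·(≡3), b=13^0·(≡2) mod 13; (3|13)=+1, (2|13)=-1; (−1)^{1·0·6}·(+1)^0·(-1)^1 = -1.
v=7: a=7^0·(≡4), b=7^1·(≡1) mod 7; (4|7)=+1, (1|7)=+1; (−1)^{0·1·3}·(+1)^1·(+1)^0 = +1.
(-13, 7 / ℚ) ramifies at {2, 13}: a division algebra.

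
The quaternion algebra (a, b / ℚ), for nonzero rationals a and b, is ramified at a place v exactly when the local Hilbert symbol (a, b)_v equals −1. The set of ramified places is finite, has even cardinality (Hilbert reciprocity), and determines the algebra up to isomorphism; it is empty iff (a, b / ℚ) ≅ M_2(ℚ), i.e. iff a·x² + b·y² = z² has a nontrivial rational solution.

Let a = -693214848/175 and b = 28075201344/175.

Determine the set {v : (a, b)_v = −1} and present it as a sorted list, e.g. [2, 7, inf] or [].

[2, 19]

Mod squares: a ≡ -104006, b ≡ 52003. Check v ∈ {∞, 2, 3, 5, 7, 17, 19, 23}.
v=2: v_2(a)=7, v_2(b)=6; units ≡ 5, 3 (mod 8); ε·ε+αω+βω = 0·1+7·1+6·1 ≡ 1  ⇒  (a,b)_2 = -1.
v=19: a=19^1·(≡6), b=19^1·(≡4) mod 19; (6|19)=+1, (4|19)=+1; (−1)^{1·1·9}·(+1)^1·(+1)^1 = -1.
v=5: a=5^-2·(≡1), b=5^-2·(≡2) mod 5; (1|5)=+1, (2|5)=-1; (−1)^{-2·-2·2}·(+1)^-2·(-1)^-2 = +1.
v=23: a=23^1·(≡18), b=23^1·(≡7) mod 23; (18|23)=+1, (7|23)=-1; (−1)^{1·1·11}·(+1)^1·(-1)^1 = +1.
v=7: a=7^-1·(≡6), b=7^-1·(≡2) mod 7; (6|7)=-1, (2|7)=+1; (−1)^{-1·-1·3}·(-1)^-1·(+1)^-1 = +1.
v=∞: -104006 < 0 and 52003 > 0  ⇒  (a,b)_∞ = +1.
v=3: a=3^6·(≡1), b=3^10·(≡1) mod 3; (1|3)=+1, (1|3)=+1; (−1)^{6·10·1}·(+1)^10·(+1)^6 = +1.
v=17: a=17^1·(≡16), b=17^1·(≡15) mod 17; (16|17)=+1, (15|17)=+1; (−1)^{1·1·8}·(+1)^1·(+1)^1 = +1.
Ram(-104006, 52003) = {2, 19}; no ℚ_2-point on the conic.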